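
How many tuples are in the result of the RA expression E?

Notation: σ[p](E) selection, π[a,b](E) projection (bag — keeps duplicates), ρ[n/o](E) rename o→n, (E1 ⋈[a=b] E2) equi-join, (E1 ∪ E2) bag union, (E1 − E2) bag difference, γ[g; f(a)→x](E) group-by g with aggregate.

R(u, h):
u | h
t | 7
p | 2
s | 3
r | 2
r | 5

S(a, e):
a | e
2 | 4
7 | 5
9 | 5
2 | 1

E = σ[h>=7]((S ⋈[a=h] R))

Row counts bottom-up:
  S → 4
  R → 5
  (S ⋈[a=h] R) → 5
  σ[h>=7]((S ⋈[a=h] R)) → 1

|E| = 1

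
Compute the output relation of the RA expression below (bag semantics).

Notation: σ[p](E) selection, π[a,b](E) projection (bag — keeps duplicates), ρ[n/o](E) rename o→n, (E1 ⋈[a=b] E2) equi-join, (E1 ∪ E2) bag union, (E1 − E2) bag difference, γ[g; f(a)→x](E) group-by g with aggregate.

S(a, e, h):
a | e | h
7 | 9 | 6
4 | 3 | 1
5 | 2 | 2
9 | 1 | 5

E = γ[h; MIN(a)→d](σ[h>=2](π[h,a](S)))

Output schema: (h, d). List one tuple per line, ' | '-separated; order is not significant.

Stepwise |·|:
  S → 4
  π[h,a](S) → 4
  σ[h>=2](π[h,a](S)) → 3
  γ[h; MIN(a)→d](σ[h>=2](π[h,a](S))) → 3

== RESULT ==
h | d
2 | 5
5 | 9
6 | 7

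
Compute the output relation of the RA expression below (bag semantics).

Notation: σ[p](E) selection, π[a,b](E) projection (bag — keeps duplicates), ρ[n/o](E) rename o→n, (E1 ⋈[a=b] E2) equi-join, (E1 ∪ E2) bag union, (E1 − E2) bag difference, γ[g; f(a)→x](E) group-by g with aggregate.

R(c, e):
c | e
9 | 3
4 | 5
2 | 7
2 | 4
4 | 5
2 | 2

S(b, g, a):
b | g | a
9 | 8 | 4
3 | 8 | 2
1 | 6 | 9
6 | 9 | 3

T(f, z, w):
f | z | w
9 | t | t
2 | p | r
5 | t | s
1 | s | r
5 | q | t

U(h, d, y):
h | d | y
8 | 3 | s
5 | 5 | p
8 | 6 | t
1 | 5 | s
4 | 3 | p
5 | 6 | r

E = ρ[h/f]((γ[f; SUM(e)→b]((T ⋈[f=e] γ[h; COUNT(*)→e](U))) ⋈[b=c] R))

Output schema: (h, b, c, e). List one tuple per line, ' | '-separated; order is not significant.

Stepwise |·|:
  T → 5
  U → 6
  γ[h; COUNT(*)→e](U) → 4
  (T ⋈[f=e] γ[h; COUNT(*)→e](U)) → 4
  γ[f; SUM(e)→b]((T ⋈[f=e] γ[h; COUNT(*)→e](U))) → 2
  R → 6
  (γ[f; SUM(e)→b]((T ⋈[f=e] γ[h; COUNT(*)→e](U))) ⋈[b=c] R) → 5
  ρ[h/f]((γ[f; SUM(e)→b]((T ⋈[f=e] γ[h; COUNT(*)→e](U))) ⋈[b=c] R)) → 5

== RESULT ==
h | b | c | e
1 | 2 | 2 | 2
1 | 2 | 2 | 4
1 | 2 | 2 | 7
2 | 4 | 4 | 5
2 | 4 | 4 | 5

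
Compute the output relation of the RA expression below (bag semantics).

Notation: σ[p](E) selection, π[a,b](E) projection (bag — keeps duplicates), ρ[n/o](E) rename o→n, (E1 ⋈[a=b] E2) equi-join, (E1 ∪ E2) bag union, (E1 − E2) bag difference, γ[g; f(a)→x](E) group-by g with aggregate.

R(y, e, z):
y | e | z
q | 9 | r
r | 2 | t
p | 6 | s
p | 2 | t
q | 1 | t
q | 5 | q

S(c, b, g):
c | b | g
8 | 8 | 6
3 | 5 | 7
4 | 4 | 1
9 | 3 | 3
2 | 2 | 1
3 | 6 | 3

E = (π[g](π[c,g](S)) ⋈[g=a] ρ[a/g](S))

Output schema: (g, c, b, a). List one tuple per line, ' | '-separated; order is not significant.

Stepwise |·|:
  S → 6
  π[c,g](S) → 6
  π[g](π[c,g](S)) → 6
  S → 6
  ρ[a/g](S) → 6
  (π[g](π[c,g](S)) ⋈[g=a] ρ[a/g](S)) → 10

== RESULT ==
g | c | b | a
1 | 2 | 2 | 1
1 | 2 | 2 | 1
1 | 4 | 4 | 1
1 | 4 | 4 | 1
3 | 3 | 6 | 3
3 | 3 | 6 | 3
3 | 9 | 3 | 3
3 | 9 | 3 | 3
6 | 8 | 8 | 6
7 | 3 | 5 | 7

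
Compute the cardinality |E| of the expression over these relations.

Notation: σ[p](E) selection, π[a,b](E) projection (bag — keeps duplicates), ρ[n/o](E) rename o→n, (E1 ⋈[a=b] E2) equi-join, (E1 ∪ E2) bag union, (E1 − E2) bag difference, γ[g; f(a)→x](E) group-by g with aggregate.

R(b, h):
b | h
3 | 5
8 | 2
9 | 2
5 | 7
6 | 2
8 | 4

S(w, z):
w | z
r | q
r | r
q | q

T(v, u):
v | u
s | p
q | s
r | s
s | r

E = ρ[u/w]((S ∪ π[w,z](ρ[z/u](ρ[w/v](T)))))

Stepwise |·|:
  S → 3
  T → 4
  ρ[w/v](T) → 4
  ρ[z/u](ρ[w/v](T)) → 4
  π[w,z](ρ[z/u](ρ[w/v](T))) → 4
  (S ∪ π[w,z](ρ[z/u](ρ[w/v](T)))) → 7
  ρ[u/w]((S ∪ π[w,z](ρ[z/u](ρ[w/v](T))))) → 7

|E| = 7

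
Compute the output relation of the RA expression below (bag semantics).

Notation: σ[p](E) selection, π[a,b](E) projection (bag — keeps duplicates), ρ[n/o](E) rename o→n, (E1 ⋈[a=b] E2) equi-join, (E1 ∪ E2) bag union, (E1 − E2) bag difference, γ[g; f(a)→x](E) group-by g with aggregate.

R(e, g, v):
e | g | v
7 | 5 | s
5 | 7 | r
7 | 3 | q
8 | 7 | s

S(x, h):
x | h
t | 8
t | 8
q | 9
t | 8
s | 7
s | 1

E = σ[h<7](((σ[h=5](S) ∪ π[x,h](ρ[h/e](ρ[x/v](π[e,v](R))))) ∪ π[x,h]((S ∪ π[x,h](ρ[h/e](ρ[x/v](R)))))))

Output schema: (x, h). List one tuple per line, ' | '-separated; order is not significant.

Subexpression sizes:
  S → 6
  σ[h=5](S) → 0
  R → 4
  π[e,v](R) → 4
  ρ[x/v](π[e,v](R)) → 4
  ρ[h/e](ρ[x/v](π[e,v](R))) → 4
  π[x,h](ρ[h/e](ρ[x/v](π[e,v](R)))) → 4
  (σ[h=5](S) ∪ π[x,h](ρ[h/e](ρ[x/v](π[e,v](R))))) → 4
  S → 6
  R → 4
  ρ[x/v](R) → 4
  ρ[h/e](ρ[x/v](R)) → 4
  π[x,h](ρ[h/e](ρ[x/v](R))) → 4
  (S ∪ π[x,h](ρ[h/e](ρ[x/v](R)))) → 10
  π[x,h]((S ∪ π[x,h](ρ[h/e](ρ[x/v](R))))) → 10
  ((σ[h=5](S) ∪ π[x,h](ρ[h/e](ρ[x/v](π[e,v](R))))) ∪ π[x,h]((S ∪ π[x,h](ρ[h/e](ρ[x/v](R)))))) → 14
  σ[h<7](((σ[h=5](S) ∪ π[x,h](ρ[h/e](ρ[x/v](π[e,v](R))))) ∪ π[x,h]((S ∪ π[x,h](ρ[h/e](ρ[x/v](R))))))) → 3

== RESULT ==
x | h
r | 5
r | 5
s | 1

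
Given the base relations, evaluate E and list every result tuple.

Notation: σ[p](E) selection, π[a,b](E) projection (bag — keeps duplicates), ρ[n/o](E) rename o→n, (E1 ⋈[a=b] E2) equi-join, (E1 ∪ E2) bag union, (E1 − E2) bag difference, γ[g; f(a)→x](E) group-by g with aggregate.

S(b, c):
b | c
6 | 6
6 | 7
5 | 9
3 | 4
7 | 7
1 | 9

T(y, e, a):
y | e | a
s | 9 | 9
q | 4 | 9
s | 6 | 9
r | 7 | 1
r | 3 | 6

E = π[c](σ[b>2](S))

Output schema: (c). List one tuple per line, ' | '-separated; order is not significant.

Stepwise |·|:
  S → 6
  σ[b>2](S) → 5
  π[c](σ[b>2](S)) → 5

== RESULT ==
c
4
6
7
7
9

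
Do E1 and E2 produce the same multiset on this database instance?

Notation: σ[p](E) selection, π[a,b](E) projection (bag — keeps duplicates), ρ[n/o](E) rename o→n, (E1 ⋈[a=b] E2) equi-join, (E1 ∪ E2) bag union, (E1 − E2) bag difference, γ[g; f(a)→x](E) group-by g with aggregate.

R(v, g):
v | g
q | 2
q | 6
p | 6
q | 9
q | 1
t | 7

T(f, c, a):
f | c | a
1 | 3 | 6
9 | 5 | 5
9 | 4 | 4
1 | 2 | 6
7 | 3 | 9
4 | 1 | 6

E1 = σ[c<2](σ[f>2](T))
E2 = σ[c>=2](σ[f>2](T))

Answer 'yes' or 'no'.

E1 stepwise |·|:
  T → 6
  σ[f>2](T) → 4
  σ[c<2](σ[f>2](T)) → 1
E2 stepwise |·|:
  T → 6
  σ[f>2](T) → 4
  σ[c>=2](σ[f>2](T)) → 3

E1 result:
f | c | a
4 | 1 | 6
E2 result:
f | c | a
7 | 3 | 9
9 | 4 | 4
9 | 5 | 5
Witness: (7, 3, 9) appears 0× in E1 but 1× in E2.

no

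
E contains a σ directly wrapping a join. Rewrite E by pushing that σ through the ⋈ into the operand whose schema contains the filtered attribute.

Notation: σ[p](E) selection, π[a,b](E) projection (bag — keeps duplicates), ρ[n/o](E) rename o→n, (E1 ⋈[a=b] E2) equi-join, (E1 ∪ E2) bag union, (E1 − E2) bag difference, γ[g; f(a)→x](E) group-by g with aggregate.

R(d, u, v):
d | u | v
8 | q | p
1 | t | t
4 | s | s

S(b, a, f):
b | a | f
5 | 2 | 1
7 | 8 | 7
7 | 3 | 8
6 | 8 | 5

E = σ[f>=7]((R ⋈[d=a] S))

σ filters on f, owned by the right side.
E' = (R ⋈[d=a] σ[f>=7](S))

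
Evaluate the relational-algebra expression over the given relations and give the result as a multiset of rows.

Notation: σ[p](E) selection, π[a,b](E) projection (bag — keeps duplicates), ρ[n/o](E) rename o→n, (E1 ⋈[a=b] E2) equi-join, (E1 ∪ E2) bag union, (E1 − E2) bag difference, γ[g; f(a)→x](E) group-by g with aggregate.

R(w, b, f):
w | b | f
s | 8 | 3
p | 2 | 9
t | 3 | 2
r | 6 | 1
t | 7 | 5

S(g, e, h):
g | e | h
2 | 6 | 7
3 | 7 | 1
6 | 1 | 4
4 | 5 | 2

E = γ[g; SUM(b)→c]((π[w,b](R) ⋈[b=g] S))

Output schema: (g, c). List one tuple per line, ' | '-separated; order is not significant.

Stepwise |·|:
  R → 5
  π[w,b](R) → 5
  S → 4
  (π[w,b](R) ⋈[b=g] S) → 3
  γ[g; SUM(b)→c]((π[w,b](R) ⋈[b=g] S)) → 3

== RESULT ==
g | c
2 | 2
3 | 3
6 | 6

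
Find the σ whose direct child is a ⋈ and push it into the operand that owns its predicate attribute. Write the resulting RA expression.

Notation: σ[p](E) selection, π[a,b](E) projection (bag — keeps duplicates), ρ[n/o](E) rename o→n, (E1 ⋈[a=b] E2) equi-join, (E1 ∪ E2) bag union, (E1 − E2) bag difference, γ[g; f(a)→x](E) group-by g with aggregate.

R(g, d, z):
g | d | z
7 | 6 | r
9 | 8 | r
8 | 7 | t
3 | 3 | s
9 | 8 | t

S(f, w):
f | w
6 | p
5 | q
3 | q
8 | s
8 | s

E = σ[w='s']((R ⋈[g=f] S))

σ filters on w, owned by the right side.
E' = (R ⋈[g=f] σ[w='s'](S))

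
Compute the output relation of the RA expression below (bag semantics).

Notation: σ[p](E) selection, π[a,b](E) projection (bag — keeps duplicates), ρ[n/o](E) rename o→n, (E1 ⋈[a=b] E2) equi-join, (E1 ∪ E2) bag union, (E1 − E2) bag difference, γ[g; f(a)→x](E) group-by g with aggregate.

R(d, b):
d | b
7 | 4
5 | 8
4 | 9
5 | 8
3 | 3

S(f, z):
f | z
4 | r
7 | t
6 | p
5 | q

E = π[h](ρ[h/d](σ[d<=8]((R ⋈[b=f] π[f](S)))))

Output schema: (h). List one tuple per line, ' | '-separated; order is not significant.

Stepwise |·|:
  R → 5
  S → 4
  π[f](S) → 4
  (R ⋈[b=f] π[f](S)) → 1
  σ[d<=8]((R ⋈[b=f] π[f](S))) → 1
  ρ[h/d](σ[d<=8]((R ⋈[b=f] π[f](S)))) → 1
  π[h](ρ[h/d](σ[d<=8]((R ⋈[b=f] π[f](S))))) → 1

== RESULT ==
h
7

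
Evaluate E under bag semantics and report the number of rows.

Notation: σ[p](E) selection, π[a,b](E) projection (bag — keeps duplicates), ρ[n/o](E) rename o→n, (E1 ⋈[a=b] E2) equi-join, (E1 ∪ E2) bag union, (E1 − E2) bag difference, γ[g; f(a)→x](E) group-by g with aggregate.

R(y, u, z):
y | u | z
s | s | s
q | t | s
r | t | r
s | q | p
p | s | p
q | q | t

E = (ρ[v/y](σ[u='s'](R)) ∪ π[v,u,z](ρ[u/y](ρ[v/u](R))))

Subexpression sizes:
  R → 6
  σ[u='s'](R) → 2
  ρ[v/y](σ[u='s'](R)) → 2
  R → 6
  ρ[v/u](R) → 6
  ρ[u/y](ρ[v/u](R)) → 6
  π[v,u,z](ρ[u/y](ρ[v/u](R))) → 6
  (ρ[v/y](σ[u='s'](R)) ∪ π[v,u,z](ρ[u/y](ρ[v/u](R)))) → 8

|E| = 8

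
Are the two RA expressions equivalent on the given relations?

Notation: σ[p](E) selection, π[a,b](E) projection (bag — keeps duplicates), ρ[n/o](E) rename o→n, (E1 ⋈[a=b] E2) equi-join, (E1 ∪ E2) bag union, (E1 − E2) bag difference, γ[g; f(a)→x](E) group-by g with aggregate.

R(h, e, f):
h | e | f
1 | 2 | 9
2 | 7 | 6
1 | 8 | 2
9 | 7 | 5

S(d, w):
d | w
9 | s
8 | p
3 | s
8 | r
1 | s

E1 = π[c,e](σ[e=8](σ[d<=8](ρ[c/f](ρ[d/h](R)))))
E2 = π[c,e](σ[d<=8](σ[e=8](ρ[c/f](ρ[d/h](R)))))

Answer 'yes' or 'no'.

E1 subexpression sizes:
  R → 4
  ρ[d/h](R) → 4
  ρ[c/f](ρ[d/h](R)) → 4
  σ[d<=8](ρ[c/f](ρ[d/h](R))) → 3
  σ[e=8](σ[d<=8](ρ[c/f](ρ[d/h](R)))) → 1
  π[c,e](σ[e=8](σ[d<=8](ρ[c/f](ρ[d/h](R))))) → 1
E2 subexpression sizes:
  R → 4
  ρ[d/h](R) → 4
  ρ[c/f](ρ[d/h](R)) → 4
  σ[e=8](ρ[c/f](ρ[d/h](R))) → 1
  σ[d<=8](σ[e=8](ρ[c/f](ρ[d/h](R)))) → 1
  π[c,e](σ[d<=8](σ[e=8](ρ[c/f](ρ[d/h](R))))) → 1

E1 and E2 produce the same multiset:
c | e
2 | 8

yes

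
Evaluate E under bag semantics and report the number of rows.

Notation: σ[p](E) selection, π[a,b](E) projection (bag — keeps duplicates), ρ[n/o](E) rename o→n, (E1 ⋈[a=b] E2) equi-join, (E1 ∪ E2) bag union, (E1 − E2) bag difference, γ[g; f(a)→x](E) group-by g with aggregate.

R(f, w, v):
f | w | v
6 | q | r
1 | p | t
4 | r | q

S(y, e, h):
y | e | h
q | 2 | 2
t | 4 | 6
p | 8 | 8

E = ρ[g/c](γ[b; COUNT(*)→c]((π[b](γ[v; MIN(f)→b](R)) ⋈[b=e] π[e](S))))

Per-node cardinality:
  R → 3
  γ[v; MIN(f)→b](R) → 3
  π[b](γ[v; MIN(f)→b](R)) → 3
  S → 3
  π[e](S) → 3
  (π[b](γ[v; MIN(f)→b](R)) ⋈[b=e] π[e](S)) → 1
  γ[b; COUNT(*)→c]((π[b](γ[v; MIN(f)→b](R)) ⋈[b=e] π[e](S))) → 1
  ρ[g/c](γ[b; COUNT(*)→c]((π[b](γ[v; MIN(f)→b](R)) ⋈[b=e] π[e](S)))) → 1

|E| = 1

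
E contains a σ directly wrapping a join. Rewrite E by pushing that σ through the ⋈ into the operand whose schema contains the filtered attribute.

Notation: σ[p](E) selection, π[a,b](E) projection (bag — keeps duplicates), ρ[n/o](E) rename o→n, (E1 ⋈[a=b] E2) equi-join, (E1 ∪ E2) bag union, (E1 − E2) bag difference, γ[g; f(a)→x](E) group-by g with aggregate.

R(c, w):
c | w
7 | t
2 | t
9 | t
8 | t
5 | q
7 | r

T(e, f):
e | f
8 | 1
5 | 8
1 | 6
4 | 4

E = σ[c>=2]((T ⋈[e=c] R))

σ filters on c, owned by the right side.
E' = (T ⋈[e=c] σ[c>=2](R))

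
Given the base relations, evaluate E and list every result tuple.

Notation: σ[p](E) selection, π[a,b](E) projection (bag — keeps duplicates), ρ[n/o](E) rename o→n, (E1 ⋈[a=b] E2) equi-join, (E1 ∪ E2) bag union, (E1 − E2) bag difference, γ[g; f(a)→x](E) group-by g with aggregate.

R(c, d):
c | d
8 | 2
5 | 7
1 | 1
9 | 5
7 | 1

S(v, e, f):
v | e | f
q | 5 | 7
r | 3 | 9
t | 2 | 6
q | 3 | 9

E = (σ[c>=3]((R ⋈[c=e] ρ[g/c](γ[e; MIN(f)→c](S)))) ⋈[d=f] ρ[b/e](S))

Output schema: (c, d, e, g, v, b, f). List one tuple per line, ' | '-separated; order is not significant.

Stepwise |·|:
  R → 5
  S → 4
  γ[e; MIN(f)→c](S) → 3
  ρ[g/c](γ[e; MIN(f)→c](S)) → 3
  (R ⋈[c=e] ρ[g/c](γ[e; MIN(f)→c](S))) → 1
  σ[c>=3]((R ⋈[c=e] ρ[g/c](γ[e; MIN(f)→c](S)))) → 1
  S → 4
  ρ[b/e](S) → 4
  (σ[c>=3]((R ⋈[c=e] ρ[g/c](γ[e; MIN(f)→c](S)))) ⋈[d=f] ρ[b/e](S)) → 1

== RESULT ==
c | d | e | g | v | b | f
5 | 7 | 5 | 7 | q | 5 | 7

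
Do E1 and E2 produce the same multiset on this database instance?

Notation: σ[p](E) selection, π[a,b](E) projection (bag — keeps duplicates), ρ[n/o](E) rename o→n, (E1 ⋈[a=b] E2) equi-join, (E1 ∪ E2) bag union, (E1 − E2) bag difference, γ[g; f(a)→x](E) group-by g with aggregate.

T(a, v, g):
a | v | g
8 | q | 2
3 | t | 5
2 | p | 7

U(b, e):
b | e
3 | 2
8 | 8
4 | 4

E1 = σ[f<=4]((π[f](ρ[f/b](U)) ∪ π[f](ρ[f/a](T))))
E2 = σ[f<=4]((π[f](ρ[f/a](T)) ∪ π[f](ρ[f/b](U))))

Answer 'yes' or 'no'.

E1 subexpression sizes:
  U → 3
  ρ[f/b](U) → 3
  π[f](ρ[f/b](U)) → 3
  T → 3
  ρ[f/a](T) → 3
  π[f](ρ[f/a](T)) → 3
  (π[f](ρ[f/b](U)) ∪ π[f](ρ[f/a](T))) → 6
  σ[f<=4]((π[f](ρ[f/b](U)) ∪ π[f](ρ[f/a](T)))) → 4
E2 subexpression sizes:
  T → 3
  ρ[f/a](T) → 3
  π[f](ρ[f/a](T)) → 3
  U → 3
  ρ[f/b](U) → 3
  π[f](ρ[f/b](U)) → 3
  (π[f](ρ[f/a](T)) ∪ π[f](ρ[f/b](U))) → 6
  σ[f<=4]((π[f](ρ[f/a](T)) ∪ π[f](ρ[f/b](U)))) → 4

E1 and E2 produce the same multiset:
f
2
3
3
4

yes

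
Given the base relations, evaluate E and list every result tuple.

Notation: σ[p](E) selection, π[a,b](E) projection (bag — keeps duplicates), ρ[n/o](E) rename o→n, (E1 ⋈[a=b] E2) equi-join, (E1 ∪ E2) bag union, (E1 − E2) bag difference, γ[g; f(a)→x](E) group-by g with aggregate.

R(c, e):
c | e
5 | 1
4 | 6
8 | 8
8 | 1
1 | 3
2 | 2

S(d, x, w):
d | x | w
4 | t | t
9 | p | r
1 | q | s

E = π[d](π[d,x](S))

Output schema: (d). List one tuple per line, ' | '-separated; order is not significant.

Stepwise |·|:
  S → 3
  π[d,x](S) → 3
  π[d](π[d,x](S)) → 3

== RESULT ==
d
1
4
9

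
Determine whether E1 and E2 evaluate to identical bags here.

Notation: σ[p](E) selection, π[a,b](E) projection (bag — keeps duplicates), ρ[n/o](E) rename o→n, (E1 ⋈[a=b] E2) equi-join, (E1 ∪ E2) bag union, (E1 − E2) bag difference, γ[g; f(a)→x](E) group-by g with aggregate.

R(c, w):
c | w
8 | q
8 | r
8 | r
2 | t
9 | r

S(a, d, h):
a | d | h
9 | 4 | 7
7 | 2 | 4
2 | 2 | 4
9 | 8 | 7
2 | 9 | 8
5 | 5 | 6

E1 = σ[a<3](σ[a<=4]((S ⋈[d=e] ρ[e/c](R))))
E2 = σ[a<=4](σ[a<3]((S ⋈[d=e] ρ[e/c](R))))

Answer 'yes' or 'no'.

E1 stepwise |·|:
  S → 6
  R → 5
  ρ[e/c](R) → 5
  (S ⋈[d=e] ρ[e/c](R)) → 6
  σ[a<=4]((S ⋈[d=e] ρ[e/c](R))) → 2
  σ[a<3](σ[a<=4]((S ⋈[d=e] ρ[e/c](R)))) → 2
E2 stepwise |·|:
  S → 6
  R → 5
  ρ[e/c](R) → 5
  (S ⋈[d=e] ρ[e/c](R)) → 6
  σ[a<3]((S ⋈[d=e] ρ[e/c](R))) → 2
  σ[a<=4](σ[a<3]((S ⋈[d=e] ρ[e/c](R)))) → 2

E1 and E2 produce the same multiset:
a | d | h | e | w
2 | 2 | 4 | 2 | t
2 | 9 | 8 | 9 | r

yes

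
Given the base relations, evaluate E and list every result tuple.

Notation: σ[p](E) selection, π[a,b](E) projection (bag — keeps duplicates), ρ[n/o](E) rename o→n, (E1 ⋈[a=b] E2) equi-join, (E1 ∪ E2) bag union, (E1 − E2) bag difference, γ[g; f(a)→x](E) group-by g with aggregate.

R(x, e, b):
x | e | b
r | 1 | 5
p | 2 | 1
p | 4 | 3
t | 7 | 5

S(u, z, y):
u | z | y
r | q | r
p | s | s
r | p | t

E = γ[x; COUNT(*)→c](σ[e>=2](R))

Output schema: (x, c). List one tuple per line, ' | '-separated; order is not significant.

Stepwise |·|:
  R → 4
  σ[e>=2](R) → 3
  γ[x; COUNT(*)→c](σ[e>=2](R)) → 2

== RESULT ==
x | c
p | 2
t | 1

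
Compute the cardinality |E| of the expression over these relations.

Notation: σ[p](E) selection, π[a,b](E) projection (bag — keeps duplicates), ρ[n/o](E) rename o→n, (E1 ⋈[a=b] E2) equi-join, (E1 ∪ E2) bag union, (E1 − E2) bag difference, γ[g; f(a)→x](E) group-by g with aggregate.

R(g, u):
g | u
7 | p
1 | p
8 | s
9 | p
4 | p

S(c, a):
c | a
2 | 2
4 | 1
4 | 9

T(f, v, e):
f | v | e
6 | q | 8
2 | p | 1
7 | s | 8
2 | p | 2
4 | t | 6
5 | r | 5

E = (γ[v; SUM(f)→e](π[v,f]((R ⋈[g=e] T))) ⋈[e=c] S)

Per-node cardinality:
  R → 5
  T → 6
  (R ⋈[g=e] T) → 3
  π[v,f]((R ⋈[g=e] T)) → 3
  γ[v; SUM(f)→e](π[v,f]((R ⋈[g=e] T))) → 3
  S → 3
  (γ[v; SUM(f)→e](π[v,f]((R ⋈[g=e] T))) ⋈[e=c] S) → 1

|E| = 1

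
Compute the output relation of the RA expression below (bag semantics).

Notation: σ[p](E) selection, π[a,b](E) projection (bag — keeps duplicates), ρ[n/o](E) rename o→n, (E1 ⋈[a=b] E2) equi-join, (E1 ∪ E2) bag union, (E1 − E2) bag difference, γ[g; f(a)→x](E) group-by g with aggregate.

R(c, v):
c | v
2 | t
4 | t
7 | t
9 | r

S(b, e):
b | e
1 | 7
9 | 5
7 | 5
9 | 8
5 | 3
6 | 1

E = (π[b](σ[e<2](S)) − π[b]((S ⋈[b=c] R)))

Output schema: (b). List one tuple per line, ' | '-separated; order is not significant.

Row counts bottom-up:
  S → 6
  σ[e<2](S) → 1
  π[b](σ[e<2](S)) → 1
  S → 6
  R → 4
  (S ⋈[b=c] R) → 3
  π[b]((S ⋈[b=c] R)) → 3
  (π[b](σ[e<2](S)) − π[b]((S ⋈[b=c] R))) → 1

== RESULT ==
b
6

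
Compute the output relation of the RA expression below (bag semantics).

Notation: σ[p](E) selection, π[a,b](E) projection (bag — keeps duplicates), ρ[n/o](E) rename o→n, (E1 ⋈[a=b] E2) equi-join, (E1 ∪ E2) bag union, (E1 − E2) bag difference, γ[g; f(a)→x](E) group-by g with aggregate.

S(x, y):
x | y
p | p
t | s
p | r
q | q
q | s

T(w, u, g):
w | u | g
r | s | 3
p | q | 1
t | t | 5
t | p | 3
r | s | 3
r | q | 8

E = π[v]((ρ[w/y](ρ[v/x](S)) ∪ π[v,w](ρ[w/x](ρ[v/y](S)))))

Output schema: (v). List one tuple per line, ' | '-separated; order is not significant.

Stepwise |·|:
  S → 5
  ρ[v/x](S) → 5
  ρ[w/y](ρ[v/x](S)) → 5
  S → 5
  ρ[v/y](S) → 5
  ρ[w/x](ρ[v/y](S)) → 5
  π[v,w](ρ[w/x](ρ[v/y](S))) → 5
  (ρ[w/y](ρ[v/x](S)) ∪ π[v,w](ρ[w/x](ρ[v/y](S)))) → 10
  π[v]((ρ[w/y](ρ[v/x](S)) ∪ π[v,w](ρ[w/x](ρ[v/y](S))))) → 10

== RESULT ==
v
p
p
p
q
q
q
r
s
s
t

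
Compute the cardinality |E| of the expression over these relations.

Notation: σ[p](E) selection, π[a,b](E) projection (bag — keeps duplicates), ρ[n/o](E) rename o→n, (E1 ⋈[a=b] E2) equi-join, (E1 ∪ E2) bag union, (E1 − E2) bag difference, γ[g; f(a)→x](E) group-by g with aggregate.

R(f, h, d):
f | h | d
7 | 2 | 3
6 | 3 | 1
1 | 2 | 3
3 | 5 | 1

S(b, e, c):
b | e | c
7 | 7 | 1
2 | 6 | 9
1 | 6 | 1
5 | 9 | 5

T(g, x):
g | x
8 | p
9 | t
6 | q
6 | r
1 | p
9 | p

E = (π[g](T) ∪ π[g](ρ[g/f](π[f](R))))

Row counts bottom-up:
  T → 6
  π[g](T) → 6
  R → 4
  π[f](R) → 4
  ρ[g/f](π[f](R)) → 4
  π[g](ρ[g/f](π[f](R))) → 4
  (π[g](T) ∪ π[g](ρ[g/f](π[f](R)))) → 10

|E| = 10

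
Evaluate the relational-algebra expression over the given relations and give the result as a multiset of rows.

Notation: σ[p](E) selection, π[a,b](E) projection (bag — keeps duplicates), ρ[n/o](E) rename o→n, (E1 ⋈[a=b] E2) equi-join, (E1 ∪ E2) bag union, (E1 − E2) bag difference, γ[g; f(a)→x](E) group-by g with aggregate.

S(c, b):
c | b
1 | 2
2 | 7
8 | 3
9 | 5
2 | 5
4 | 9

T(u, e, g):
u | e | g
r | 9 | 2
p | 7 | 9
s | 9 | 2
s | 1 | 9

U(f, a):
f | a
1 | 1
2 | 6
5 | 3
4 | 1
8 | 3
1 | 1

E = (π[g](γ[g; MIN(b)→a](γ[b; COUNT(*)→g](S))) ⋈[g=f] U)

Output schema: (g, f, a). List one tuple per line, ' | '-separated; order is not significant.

Stepwise |·|:
  S → 6
  γ[b; COUNT(*)→g](S) → 5
  γ[g; MIN(b)→a](γ[b; COUNT(*)→g](S)) → 2
  π[g](γ[g; MIN(b)→a](γ[b; COUNT(*)→g](S))) → 2
  U → 6
  (π[g](γ[g; MIN(b)→a](γ[b; COUNT(*)→g](S))) ⋈[g=f] U) → 3

== RESULT ==
g | f | a
1 | 1 | 1
1 | 1 | 1
2 | 2 | 6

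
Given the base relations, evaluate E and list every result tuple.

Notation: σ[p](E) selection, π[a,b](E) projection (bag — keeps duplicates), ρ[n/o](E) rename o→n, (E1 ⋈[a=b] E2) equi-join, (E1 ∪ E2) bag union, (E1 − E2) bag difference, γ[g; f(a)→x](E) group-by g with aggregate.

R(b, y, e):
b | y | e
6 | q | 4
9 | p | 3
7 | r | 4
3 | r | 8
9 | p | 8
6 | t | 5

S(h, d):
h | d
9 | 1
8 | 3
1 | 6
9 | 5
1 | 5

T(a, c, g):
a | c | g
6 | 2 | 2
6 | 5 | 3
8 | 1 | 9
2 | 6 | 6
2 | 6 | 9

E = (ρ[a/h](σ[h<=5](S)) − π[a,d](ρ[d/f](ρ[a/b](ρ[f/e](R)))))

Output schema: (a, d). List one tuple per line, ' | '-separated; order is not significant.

Subexpression sizes:
  S → 5
  σ[h<=5](S) → 2
  ρ[a/h](σ[h<=5](S)) → 2
  R → 6
  ρ[f/e](R) → 6
  ρ[a/b](ρ[f/e](R)) → 6
  ρ[d/f](ρ[a/b](ρ[f/e](R))) → 6
  π[a,d](ρ[d/f](ρ[a/b](ρ[f/e](R)))) → 6
  (ρ[a/h](σ[h<=5](S)) − π[a,d](ρ[d/f](ρ[a/b](ρ[f/e](R))))) → 2

== RESULT ==
a | d
1 | 5
1 | 6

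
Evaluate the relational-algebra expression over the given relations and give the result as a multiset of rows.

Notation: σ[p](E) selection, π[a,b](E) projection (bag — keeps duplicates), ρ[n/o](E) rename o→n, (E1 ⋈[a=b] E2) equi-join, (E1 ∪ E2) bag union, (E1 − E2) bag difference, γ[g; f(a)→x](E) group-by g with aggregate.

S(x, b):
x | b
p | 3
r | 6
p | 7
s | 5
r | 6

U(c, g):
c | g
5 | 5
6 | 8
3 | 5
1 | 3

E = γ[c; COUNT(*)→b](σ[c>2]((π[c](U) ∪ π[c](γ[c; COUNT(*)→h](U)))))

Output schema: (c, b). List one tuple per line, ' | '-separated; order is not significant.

Stepwise |·|:
  U → 4
  π[c](U) → 4
  U → 4
  γ[c; COUNT(*)→h](U) → 4
  π[c](γ[c; COUNT(*)→h](U)) → 4
  (π[c](U) ∪ π[c](γ[c; COUNT(*)→h](U))) → 8
  σ[c>2]((π[c](U) ∪ π[c](γ[c; COUNT(*)→h](U)))) → 6
  γ[c; COUNT(*)→b](σ[c>2]((π[c](U) ∪ π[c](γ[c; COUNT(*)→h](U))))) → 3

== RESULT ==
c | b
3 | 2
5 | 2
6 | 2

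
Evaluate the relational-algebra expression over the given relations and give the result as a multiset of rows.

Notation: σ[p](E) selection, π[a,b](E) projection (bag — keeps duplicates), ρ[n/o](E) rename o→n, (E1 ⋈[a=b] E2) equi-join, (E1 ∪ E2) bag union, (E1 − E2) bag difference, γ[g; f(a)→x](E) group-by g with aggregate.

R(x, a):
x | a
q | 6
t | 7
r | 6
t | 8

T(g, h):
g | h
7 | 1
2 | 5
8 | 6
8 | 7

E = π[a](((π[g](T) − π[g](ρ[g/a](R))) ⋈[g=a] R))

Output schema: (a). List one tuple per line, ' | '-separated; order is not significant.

Row counts bottom-up:
  T → 4
  π[g](T) → 4
  R → 4
  ρ[g/a](R) → 4
  π[g](ρ[g/a](R)) → 4
  (π[g](T) − π[g](ρ[g/a](R))) → 2
  R → 4
  ((π[g](T) − π[g](ρ[g/a](R))) ⋈[g=a] R) → 1
  π[a](((π[g](T) − π[g](ρ[g/a](R))) ⋈[g=a] R)) → 1

== RESULT ==
a
8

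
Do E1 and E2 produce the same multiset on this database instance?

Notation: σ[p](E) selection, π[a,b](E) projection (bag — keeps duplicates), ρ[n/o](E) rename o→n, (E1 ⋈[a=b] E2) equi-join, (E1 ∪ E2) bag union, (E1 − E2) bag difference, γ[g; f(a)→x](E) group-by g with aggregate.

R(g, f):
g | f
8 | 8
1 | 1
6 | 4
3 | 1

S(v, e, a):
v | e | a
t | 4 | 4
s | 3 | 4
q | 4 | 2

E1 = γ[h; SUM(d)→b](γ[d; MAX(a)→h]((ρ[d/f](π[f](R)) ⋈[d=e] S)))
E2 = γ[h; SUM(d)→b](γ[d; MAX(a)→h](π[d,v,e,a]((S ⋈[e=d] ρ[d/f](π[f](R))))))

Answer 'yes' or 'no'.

E1 stepwise |·|:
  R → 4
  π[f](R) → 4
  ρ[d/f](π[f](R)) → 4
  S → 3
  (ρ[d/f](π[f](R)) ⋈[d=e] S) → 2
  γ[d; MAX(a)→h]((ρ[d/f](π[f](R)) ⋈[d=e] S)) → 1
  γ[h; SUM(d)→b](γ[d; MAX(a)→h]((ρ[d/f](π[f](R)) ⋈[d=e] S))) → 1
E2 stepwise |·|:
  S → 3
  R → 4
  π[f](R) → 4
  ρ[d/f](π[f](R)) → 4
  (S ⋈[e=d] ρ[d/f](π[f](R))) → 2
  π[d,v,e,a]((S ⋈[e=d] ρ[d/f](π[f](R)))) → 2
  γ[d; MAX(a)→h](π[d,v,e,a]((S ⋈[e=d] ρ[d/f](π[f](R))))) → 1
  γ[h; SUM(d)→b](γ[d; MAX(a)→h](π[d,v,e,a]((S ⋈[e=d] ρ[d/f](π[f](R)))))) → 1

E1 and E2 produce the same multiset:
h | b
4 | 4

yes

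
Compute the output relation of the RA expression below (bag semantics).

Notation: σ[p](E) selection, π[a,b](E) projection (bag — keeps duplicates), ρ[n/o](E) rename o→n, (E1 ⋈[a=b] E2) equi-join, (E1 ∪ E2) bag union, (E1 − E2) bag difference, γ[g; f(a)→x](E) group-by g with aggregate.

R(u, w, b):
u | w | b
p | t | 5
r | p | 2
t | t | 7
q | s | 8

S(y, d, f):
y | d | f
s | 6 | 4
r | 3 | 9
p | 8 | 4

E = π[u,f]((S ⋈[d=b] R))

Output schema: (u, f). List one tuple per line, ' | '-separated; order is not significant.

Subexpression sizes:
  S → 3
  R → 4
  (S ⋈[d=b] R) → 1
  π[u,f]((S ⋈[d=b] R)) → 1

== RESULT ==
u | f
q | 4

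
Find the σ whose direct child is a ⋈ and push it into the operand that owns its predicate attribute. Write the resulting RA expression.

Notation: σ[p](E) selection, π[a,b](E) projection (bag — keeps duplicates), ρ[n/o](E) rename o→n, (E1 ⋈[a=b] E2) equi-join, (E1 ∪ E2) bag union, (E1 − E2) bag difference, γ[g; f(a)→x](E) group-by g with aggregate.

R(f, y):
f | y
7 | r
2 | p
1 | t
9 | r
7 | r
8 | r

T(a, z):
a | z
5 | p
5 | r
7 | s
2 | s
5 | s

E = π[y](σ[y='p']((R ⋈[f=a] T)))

σ filters on y, owned by the left side.
E' = π[y]((σ[y='p'](R) ⋈[f=a] T))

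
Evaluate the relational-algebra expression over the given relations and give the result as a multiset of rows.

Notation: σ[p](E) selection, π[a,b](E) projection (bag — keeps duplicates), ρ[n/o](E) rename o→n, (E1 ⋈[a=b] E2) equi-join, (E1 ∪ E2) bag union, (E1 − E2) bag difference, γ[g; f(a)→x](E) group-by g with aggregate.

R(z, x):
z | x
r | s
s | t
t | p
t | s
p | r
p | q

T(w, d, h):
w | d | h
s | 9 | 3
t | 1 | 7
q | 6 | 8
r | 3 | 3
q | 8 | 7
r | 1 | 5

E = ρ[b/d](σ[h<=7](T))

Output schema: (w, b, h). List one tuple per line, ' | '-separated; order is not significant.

Per-node cardinality:
  T → 6
  σ[h<=7](T) → 5
  ρ[b/d](σ[h<=7](T)) → 5

== RESULT ==
w | b | h
q | 8 | 7
r | 1 | 5
r | 3 | 3
s | 9 | 3
t | 1 | 7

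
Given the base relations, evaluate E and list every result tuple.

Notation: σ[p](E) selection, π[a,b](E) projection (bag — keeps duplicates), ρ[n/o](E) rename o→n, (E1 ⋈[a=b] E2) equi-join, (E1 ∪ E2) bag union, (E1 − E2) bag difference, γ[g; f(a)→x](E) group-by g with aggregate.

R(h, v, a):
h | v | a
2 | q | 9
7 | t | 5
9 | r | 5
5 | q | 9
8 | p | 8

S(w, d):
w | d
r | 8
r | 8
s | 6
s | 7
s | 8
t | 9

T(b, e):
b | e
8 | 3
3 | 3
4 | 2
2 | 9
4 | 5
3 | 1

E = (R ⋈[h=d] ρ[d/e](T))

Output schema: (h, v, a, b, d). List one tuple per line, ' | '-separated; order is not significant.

Per-node cardinality:
  R → 5
  T → 6
  ρ[d/e](T) → 6
  (R ⋈[h=d] ρ[d/e](T)) → 3

== RESULT ==
h | v | a | b | d
2 | q | 9 | 4 | 2
5 | q | 9 | 4 | 5
9 | r | 5 | 2 | 9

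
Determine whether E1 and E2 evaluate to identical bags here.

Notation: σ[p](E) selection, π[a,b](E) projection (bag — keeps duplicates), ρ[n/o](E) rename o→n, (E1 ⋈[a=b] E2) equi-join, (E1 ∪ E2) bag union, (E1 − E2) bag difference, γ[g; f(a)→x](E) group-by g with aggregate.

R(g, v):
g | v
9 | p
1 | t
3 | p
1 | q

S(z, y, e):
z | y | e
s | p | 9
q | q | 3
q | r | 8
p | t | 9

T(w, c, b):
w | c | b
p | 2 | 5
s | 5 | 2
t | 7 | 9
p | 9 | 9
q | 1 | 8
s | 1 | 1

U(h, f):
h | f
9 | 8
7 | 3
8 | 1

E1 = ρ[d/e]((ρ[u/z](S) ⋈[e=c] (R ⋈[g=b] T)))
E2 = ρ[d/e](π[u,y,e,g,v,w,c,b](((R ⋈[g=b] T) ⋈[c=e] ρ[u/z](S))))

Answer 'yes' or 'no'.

E1 subexpression sizes:
  S → 4
  ρ[u/z](S) → 4
  R → 4
  T → 6
  (R ⋈[g=b] T) → 4
  (ρ[u/z](S) ⋈[e=c] (R ⋈[g=b] T)) → 2
  ρ[d/e]((ρ[u/z](S) ⋈[e=c] (R ⋈[g=b] T))) → 2
E2 subexpression sizes:
  R → 4
  T → 6
  (R ⋈[g=b] T) → 4
  S → 4
  ρ[u/z](S) → 4
  ((R ⋈[g=b] T) ⋈[c=e] ρ[u/z](S)) → 2
  π[u,y,e,g,v,w,c,b](((R ⋈[g=b] T) ⋈[c=e] ρ[u/z](S))) → 2
  ρ[d/e](π[u,y,e,g,v,w,c,b](((R ⋈[g=b] T) ⋈[c=e] ρ[u/z](S)))) → 2

E1 and E2 produce the same multiset:
u | y | d | g | v | w | c | b
p | t | 9 | 9 | p | p | 9 | 9
s | p | 9 | 9 | p | p | 9 | 9

yes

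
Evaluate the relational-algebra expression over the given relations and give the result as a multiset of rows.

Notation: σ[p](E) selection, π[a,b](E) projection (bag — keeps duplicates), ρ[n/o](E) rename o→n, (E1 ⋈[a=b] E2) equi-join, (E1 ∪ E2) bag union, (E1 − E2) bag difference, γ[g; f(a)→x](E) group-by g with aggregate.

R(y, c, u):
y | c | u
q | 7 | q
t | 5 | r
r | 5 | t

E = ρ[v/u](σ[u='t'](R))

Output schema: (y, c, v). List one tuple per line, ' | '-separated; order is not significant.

Stepwise |·|:
  R → 3
  σ[u='t'](R) → 1
  ρ[v/u](σ[u='t'](R)) → 1

== RESULT ==
y | c | v
r | 5 | t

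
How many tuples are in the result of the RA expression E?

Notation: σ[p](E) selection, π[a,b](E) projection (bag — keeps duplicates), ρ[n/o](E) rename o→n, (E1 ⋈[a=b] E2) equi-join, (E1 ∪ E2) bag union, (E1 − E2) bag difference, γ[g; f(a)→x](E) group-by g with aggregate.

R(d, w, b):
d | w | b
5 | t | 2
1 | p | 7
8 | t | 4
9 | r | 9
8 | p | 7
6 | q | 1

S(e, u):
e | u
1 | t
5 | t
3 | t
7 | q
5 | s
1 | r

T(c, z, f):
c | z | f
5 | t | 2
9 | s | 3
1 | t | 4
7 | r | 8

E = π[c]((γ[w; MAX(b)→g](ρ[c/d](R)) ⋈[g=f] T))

Stepwise |·|:
  R → 6
  ρ[c/d](R) → 6
  γ[w; MAX(b)→g](ρ[c/d](R)) → 4
  T → 4
  (γ[w; MAX(b)→g](ρ[c/d](R)) ⋈[g=f] T) → 1
  π[c]((γ[w; MAX(b)→g](ρ[c/d](R)) ⋈[g=f] T)) → 1

|E| = 1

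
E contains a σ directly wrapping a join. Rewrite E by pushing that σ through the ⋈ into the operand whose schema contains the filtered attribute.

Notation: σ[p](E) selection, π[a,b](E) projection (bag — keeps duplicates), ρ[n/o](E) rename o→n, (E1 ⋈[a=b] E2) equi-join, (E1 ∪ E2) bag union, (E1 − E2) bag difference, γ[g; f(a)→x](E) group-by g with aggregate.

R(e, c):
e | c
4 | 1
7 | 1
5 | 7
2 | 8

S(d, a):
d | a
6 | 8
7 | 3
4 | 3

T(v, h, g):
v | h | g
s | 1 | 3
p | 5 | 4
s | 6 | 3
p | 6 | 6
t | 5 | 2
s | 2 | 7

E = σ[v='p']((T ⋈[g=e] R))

σ filters on v, owned by the left side.
E' = (σ[v='p'](T) ⋈[g=e] R)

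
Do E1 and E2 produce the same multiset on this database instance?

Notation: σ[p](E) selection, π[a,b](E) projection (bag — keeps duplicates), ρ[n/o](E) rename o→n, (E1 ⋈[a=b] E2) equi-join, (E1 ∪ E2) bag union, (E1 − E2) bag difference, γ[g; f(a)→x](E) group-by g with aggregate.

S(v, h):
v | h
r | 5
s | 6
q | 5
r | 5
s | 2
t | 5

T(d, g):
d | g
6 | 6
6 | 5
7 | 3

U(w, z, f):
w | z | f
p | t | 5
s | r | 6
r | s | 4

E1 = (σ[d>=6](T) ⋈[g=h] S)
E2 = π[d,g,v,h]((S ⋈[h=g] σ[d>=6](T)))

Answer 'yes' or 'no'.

E1 subexpression sizes:
  T → 3
  σ[d>=6](T) → 3
  S → 6
  (σ[d>=6](T) ⋈[g=h] S) → 5
E2 subexpression sizes:
  S → 6
  T → 3
  σ[d>=6](T) → 3
  (S ⋈[h=g] σ[d>=6](T)) → 5
  π[d,g,v,h]((S ⋈[h=g] σ[d>=6](T))) → 5

E1 and E2 produce the same multiset:
d | g | v | h
6 | 5 | q | 5
6 | 5 | r | 5
6 | 5 | r | 5
6 | 5 | t | 5
6 | 6 | s | 6

yes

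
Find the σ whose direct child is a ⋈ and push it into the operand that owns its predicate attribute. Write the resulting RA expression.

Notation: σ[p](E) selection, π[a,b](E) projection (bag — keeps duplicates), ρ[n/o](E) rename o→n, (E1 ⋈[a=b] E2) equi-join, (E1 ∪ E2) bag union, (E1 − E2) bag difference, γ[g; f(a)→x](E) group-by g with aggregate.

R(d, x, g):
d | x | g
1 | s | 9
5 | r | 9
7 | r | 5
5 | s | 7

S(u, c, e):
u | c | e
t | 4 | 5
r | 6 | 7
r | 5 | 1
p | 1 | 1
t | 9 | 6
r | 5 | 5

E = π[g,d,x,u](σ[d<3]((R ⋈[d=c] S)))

σ filters on d, owned by the left side.
E' = π[g,d,x,u]((σ[d<3](R) ⋈[d=c] S))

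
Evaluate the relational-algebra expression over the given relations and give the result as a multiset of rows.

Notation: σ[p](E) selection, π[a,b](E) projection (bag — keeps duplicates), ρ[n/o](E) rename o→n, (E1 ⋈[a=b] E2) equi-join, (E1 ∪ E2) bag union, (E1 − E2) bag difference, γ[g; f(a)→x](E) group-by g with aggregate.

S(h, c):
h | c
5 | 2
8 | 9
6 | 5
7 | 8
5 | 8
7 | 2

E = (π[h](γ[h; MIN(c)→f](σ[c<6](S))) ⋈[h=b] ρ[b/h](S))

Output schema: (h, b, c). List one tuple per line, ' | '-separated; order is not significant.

Subexpression sizes:
  S → 6
  σ[c<6](S) → 3
  γ[h; MIN(c)→f](σ[c<6](S)) → 3
  π[h](γ[h; MIN(c)→f](σ[c<6](S))) → 3
  S → 6
  ρ[b/h](S) → 6
  (π[h](γ[h; MIN(c)→f](σ[c<6](S))) ⋈[h=b] ρ[b/h](S)) → 5

== RESULT ==
h | b | c
5 | 5 | 2
5 | 5 | 8
6 | 6 | 5
7 | 7 | 2
7 | 7 | 8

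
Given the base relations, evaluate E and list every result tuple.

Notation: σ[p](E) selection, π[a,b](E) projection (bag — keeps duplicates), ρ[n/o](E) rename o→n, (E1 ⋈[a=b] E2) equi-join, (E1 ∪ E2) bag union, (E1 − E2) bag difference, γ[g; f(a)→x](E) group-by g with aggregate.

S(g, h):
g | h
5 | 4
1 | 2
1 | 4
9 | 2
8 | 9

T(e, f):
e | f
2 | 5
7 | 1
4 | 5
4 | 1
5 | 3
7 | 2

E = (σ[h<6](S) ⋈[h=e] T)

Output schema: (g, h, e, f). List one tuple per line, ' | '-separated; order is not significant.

Subexpression sizes:
  S → 5
  σ[h<6](S) → 4
  T → 6
  (σ[h<6](S) ⋈[h=e] T) → 6

== RESULT ==
g | h | e | f
1 | 2 | 2 | 5
1 | 4 | 4 | 1
1 | 4 | 4 | 5
5 | 4 | 4 | 1
5 | 4 | 4 | 5
9 | 2 | 2 | 5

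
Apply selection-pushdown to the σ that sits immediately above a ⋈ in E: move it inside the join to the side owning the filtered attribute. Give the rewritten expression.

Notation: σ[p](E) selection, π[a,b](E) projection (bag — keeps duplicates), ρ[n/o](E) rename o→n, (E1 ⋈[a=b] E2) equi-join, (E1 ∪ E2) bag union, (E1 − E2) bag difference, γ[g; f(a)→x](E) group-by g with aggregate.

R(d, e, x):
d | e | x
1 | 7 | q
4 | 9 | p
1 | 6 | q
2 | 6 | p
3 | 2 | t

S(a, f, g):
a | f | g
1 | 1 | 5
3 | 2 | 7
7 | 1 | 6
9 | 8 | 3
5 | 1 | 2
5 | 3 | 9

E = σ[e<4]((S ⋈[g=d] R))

σ filters on e, owned by the right side.
E' = (S ⋈[g=d] σ[e<4](R))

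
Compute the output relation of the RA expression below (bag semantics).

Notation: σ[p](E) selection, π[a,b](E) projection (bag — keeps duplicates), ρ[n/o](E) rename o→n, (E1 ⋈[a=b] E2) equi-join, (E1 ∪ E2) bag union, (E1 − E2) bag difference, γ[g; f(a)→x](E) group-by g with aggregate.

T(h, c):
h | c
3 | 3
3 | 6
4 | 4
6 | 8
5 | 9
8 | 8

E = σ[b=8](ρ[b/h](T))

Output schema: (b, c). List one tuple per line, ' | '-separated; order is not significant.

Row counts bottom-up:
  T → 6
  ρ[b/h](T) → 6
  σ[b=8](ρ[b/h](T)) → 1

== RESULT ==
b | c
8 | 8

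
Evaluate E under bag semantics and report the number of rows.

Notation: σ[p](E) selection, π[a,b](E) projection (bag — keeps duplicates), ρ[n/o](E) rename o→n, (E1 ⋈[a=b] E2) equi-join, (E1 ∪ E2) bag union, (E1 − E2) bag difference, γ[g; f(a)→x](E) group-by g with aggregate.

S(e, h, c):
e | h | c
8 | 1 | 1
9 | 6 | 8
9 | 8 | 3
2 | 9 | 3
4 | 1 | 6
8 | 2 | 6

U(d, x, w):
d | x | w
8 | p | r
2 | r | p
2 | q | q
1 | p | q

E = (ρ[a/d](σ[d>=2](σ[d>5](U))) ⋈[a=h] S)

Per-node cardinality:
  U → 4
  σ[d>5](U) → 1
  σ[d>=2](σ[d>5](U)) → 1
  ρ[a/d](σ[d>=2](σ[d>5](U))) → 1
  S → 6
  (ρ[a/d](σ[d>=2](σ[d>5](U))) ⋈[a=h] S) → 1

|E| = 1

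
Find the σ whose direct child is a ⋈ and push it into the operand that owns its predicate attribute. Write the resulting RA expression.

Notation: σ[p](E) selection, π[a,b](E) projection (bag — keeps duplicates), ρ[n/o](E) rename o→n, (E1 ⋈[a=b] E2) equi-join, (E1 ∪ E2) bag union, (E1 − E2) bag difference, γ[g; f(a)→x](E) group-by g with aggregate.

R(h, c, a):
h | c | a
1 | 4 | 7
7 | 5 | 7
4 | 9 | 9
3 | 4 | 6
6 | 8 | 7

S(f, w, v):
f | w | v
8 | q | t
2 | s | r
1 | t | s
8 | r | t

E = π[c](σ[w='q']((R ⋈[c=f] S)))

σ filters on w, owned by the right side.
E' = π[c]((R ⋈[c=f] σ[w='q'](S)))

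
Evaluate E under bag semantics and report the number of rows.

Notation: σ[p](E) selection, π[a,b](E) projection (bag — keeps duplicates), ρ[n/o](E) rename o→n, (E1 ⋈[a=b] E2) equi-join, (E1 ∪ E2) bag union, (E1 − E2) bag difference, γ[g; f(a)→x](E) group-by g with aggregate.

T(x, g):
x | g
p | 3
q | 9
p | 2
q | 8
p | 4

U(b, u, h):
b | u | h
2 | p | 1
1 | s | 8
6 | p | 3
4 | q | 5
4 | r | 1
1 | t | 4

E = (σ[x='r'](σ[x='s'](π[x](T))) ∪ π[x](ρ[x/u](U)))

Per-node cardinality:
  T → 5
  π[x](T) → 5
  σ[x='s'](π[x](T)) → 0
  σ[x='r'](σ[x='s'](π[x](T))) → 0
  U → 6
  ρ[x/u](U) → 6
  π[x](ρ[x/u](U)) → 6
  (σ[x='r'](σ[x='s'](π[x](T))) ∪ π[x](ρ[x/u](U))) → 6

|E| = 6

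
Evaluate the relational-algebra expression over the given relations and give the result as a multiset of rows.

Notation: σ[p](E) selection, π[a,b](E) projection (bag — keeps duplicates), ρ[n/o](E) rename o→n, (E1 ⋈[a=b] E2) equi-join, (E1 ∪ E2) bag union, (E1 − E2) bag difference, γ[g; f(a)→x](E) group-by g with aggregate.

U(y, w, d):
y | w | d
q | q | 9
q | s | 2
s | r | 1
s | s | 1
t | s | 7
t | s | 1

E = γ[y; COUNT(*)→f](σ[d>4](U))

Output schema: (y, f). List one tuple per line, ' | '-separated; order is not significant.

Per-node cardinality:
  U → 6
  σ[d>4](U) → 2
  γ[y; COUNT(*)→f](σ[d>4](U)) → 2

== RESULT ==
y | f
q | 1
t | 1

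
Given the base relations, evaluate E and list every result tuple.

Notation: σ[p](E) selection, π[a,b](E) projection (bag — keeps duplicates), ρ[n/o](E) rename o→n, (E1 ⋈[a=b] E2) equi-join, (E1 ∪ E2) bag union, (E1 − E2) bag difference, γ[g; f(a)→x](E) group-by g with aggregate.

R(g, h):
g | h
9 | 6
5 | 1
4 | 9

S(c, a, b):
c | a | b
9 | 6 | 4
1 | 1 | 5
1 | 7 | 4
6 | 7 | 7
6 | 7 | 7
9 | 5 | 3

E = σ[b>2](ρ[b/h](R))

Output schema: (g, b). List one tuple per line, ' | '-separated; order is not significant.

Row counts bottom-up:
  R → 3
  ρ[b/h](R) → 3
  σ[b>2](ρ[b/h](R)) → 2

== RESULT ==
g | b
4 | 9
9 | 6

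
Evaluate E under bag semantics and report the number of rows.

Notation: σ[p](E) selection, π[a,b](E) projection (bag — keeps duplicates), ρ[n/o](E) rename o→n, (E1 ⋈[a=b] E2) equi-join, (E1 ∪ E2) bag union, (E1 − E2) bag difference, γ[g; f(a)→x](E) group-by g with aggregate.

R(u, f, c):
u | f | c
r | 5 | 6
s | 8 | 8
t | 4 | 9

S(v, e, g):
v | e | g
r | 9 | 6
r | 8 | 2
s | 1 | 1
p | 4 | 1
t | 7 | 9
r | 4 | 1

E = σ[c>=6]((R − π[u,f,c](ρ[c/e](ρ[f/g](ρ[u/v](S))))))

Stepwise |·|:
  R → 3
  S → 6
  ρ[u/v](S) → 6
  ρ[f/g](ρ[u/v](S)) → 6
  ρ[c/e](ρ[f/g](ρ[u/v](S))) → 6
  π[u,f,c](ρ[c/e](ρ[f/g](ρ[u/v](S)))) → 6
  (R − π[u,f,c](ρ[c/e](ρ[f/g](ρ[u/v](S))))) → 3
  σ[c>=6]((R − π[u,f,c](ρ[c/e](ρ[f/g](ρ[u/v](S)))))) → 3

|E| = 3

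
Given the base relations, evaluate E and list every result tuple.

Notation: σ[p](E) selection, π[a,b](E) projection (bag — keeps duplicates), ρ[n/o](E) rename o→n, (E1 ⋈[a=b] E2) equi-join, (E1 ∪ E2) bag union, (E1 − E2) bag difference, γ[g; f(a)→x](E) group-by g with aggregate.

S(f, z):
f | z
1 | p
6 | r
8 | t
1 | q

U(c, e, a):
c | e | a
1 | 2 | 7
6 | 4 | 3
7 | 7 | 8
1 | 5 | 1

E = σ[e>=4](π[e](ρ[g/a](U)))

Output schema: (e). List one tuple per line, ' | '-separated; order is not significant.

Row counts bottom-up:
  U → 4
  ρ[g/a](U) → 4
  π[e](ρ[g/a](U)) → 4
  σ[e>=4](π[e](ρ[g/a](U))) → 3

== RESULT ==
e
4
5
7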